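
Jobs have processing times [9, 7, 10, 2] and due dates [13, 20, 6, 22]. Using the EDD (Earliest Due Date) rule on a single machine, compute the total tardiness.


Sort by due date (EDD order): [(10, 6), (9, 13), (7, 20), (2, 22)]
Compute completion times and tardiness:
  Job 1: p=10, d=6, C=10, tardiness=max(0,10-6)=4
  Job 2: p=9, d=13, C=19, tardiness=max(0,19-13)=6
  Job 3: p=7, d=20, C=26, tardiness=max(0,26-20)=6
  Job 4: p=2, d=22, C=28, tardiness=max(0,28-22)=6
Total tardiness = 22

22


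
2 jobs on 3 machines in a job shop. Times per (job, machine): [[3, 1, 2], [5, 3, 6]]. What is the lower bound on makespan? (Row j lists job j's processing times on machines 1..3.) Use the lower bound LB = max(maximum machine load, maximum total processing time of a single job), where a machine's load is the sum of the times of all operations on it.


Machine loads:
  Machine 1: 3 + 5 = 8
  Machine 2: 1 + 3 = 4
  Machine 3: 2 + 6 = 8
Max machine load = 8
Job totals:
  Job 1: 6
  Job 2: 14
Max job total = 14
Lower bound = max(8, 14) = 14

14


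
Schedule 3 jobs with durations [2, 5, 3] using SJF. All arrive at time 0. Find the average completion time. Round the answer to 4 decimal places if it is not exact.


SJF order (ascending): [2, 3, 5]
Completion times:
  Job 1: burst=2, C=2
  Job 2: burst=3, C=5
  Job 3: burst=5, C=10
Average completion = 17/3 = 5.6667

5.6667


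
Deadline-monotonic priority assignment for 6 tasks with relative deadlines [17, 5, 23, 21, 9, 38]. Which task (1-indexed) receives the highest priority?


Sort tasks by relative deadline (ascending):
  Task 2: deadline = 5
  Task 5: deadline = 9
  Task 1: deadline = 17
  Task 4: deadline = 21
  Task 3: deadline = 23
  Task 6: deadline = 38
Priority order (highest first): [2, 5, 1, 4, 3, 6]
Highest priority task = 2

2


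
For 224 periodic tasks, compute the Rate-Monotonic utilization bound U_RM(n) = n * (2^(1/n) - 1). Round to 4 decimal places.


Compute 2^(1/224) = 1.0030991997
Subtract 1: 1.0030991997 - 1 = 0.0030991997
Multiply by n: 224 * 0.0030991997 = 0.6942207328
Round to 4 dp: 0.6942

0.6942


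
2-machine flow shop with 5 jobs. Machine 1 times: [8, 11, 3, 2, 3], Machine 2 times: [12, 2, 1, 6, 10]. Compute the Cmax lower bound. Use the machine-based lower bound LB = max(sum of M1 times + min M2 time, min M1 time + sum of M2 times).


LB1 = sum(M1 times) + min(M2 times) = 27 + 1 = 28
LB2 = min(M1 times) + sum(M2 times) = 2 + 31 = 33
Lower bound = max(LB1, LB2) = max(28, 33) = 33

33


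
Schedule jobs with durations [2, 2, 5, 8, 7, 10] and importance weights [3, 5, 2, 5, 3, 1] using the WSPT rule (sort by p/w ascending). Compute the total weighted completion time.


Compute p/w ratios and sort ascending (WSPT): [(2, 5), (2, 3), (8, 5), (7, 3), (5, 2), (10, 1)]
Compute weighted completion times:
  Job (p=2,w=5): C=2, w*C=5*2=10
  Job (p=2,w=3): C=4, w*C=3*4=12
  Job (p=8,w=5): C=12, w*C=5*12=60
  Job (p=7,w=3): C=19, w*C=3*19=57
  Job (p=5,w=2): C=24, w*C=2*24=48
  Job (p=10,w=1): C=34, w*C=1*34=34
Total weighted completion time = 221

221


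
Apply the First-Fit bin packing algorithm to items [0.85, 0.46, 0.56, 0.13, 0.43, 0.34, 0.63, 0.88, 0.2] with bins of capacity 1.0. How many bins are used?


Place items sequentially using First-Fit:
  Item 0.85 -> new Bin 1
  Item 0.46 -> new Bin 2
  Item 0.56 -> new Bin 3
  Item 0.13 -> Bin 1 (now 0.98)
  Item 0.43 -> Bin 2 (now 0.89)
  Item 0.34 -> Bin 3 (now 0.9)
  Item 0.63 -> new Bin 4
  Item 0.88 -> new Bin 5
  Item 0.2 -> Bin 4 (now 0.83)
Total bins used = 5

5


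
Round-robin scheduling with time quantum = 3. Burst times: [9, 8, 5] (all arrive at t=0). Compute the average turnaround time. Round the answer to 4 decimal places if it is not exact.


Time quantum = 3
Execution trace:
  J1 runs 3 units, time = 3
  J2 runs 3 units, time = 6
  J3 runs 3 units, time = 9
  J1 runs 3 units, time = 12
  J2 runs 3 units, time = 15
  J3 runs 2 units, time = 17
  J1 runs 3 units, time = 20
  J2 runs 2 units, time = 22
Finish times: [20, 22, 17]
Average turnaround = 59/3 = 19.6667

19.6667


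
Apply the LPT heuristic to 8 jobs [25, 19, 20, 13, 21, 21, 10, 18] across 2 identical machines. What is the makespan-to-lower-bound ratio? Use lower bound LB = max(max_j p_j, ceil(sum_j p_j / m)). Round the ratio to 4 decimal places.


LPT order: [25, 21, 21, 20, 19, 18, 13, 10]
Machine loads after assignment: [73, 74]
LPT makespan = 74
Lower bound = max(max_job, ceil(total/2)) = max(25, 74) = 74
Ratio = 74 / 74 = 1.0

1.0


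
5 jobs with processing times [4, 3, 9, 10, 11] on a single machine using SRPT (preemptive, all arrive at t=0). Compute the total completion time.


Since all jobs arrive at t=0, SRPT equals SPT ordering.
SPT order: [3, 4, 9, 10, 11]
Completion times:
  Job 1: p=3, C=3
  Job 2: p=4, C=7
  Job 3: p=9, C=16
  Job 4: p=10, C=26
  Job 5: p=11, C=37
Total completion time = 3 + 7 + 16 + 26 + 37 = 89

89


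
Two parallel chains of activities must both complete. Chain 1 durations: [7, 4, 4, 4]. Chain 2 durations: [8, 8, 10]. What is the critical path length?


Path A total = 7 + 4 + 4 + 4 = 19
Path B total = 8 + 8 + 10 = 26
Critical path = longest path = max(19, 26) = 26

26


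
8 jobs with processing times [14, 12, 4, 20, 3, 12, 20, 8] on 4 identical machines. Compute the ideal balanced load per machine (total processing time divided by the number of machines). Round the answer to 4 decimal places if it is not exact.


Total processing time = 14 + 12 + 4 + 20 + 3 + 12 + 20 + 8 = 93
Number of machines = 4
Ideal balanced load = 93 / 4 = 23.25

23.25


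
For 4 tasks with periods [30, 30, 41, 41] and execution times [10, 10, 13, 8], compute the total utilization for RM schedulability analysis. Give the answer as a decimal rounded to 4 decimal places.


Compute individual utilizations (exact fractions):
  Task 1: C/T = 10/30 = 1/3 (approx. 0.3333)
  Task 2: C/T = 10/30 = 1/3 (approx. 0.3333)
  Task 3: C/T = 13/41 (approx. 0.3171)
  Task 4: C/T = 8/41 (approx. 0.1951)
Total utilization U = 1/3 + 1/3 + 13/41 + 8/41 = 145/123
Rounded to 4 decimal places: U = 1.1789
RM (Liu & Layland) bound for 4 tasks = 0.756828; compare with U = 145/123 (approx. 1.178862)
U > 1, so the task set is not schedulable (processor overloaded).

1.1789


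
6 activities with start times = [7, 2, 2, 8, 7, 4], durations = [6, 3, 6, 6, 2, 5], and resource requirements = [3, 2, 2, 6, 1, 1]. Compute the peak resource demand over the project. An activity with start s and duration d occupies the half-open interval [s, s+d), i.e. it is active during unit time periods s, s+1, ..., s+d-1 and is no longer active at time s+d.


Each activity i is active on [start_i, start_i + duration_i).
Compute total resource usage per time slot:
  t=0: active resources = [], total = 0
  t=1: active resources = [], total = 0
  t=2: active resources = [2, 2], total = 4
  t=3: active resources = [2, 2], total = 4
  t=4: active resources = [2, 2, 1], total = 5
  t=5: active resources = [2, 1], total = 3
  t=6: active resources = [2, 1], total = 3
  t=7: active resources = [3, 2, 1, 1], total = 7
  t=8: active resources = [3, 6, 1, 1], total = 11
  t=9: active resources = [3, 6], total = 9
  t=10: active resources = [3, 6], total = 9
  t=11: active resources = [3, 6], total = 9
  t=12: active resources = [3, 6], total = 9
  t=13: active resources = [6], total = 6
Peak resource demand = 11

11


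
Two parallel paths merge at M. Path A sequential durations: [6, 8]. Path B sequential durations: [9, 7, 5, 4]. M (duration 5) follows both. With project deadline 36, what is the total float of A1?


Forward pass: ES(A1) = sum of predecessors on chain A = 0
EF = ES + duration = 0 + 6 = 6
Backward pass: LF(M) = deadline = 36; LS(M) = 36 - 5 = 31
LF(A1) = LS(M) - sum(successors on chain A) = 31 - 8 = 23
LS = LF - duration = 23 - 6 = 17
Total float = LS - ES = 17 - 0 = 17

17


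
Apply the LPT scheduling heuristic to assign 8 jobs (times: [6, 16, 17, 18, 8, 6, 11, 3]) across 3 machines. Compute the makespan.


Sort jobs in decreasing order (LPT): [18, 17, 16, 11, 8, 6, 6, 3]
Assign each job to the least loaded machine:
  Machine 1: jobs [18, 6, 6], load = 30
  Machine 2: jobs [17, 8, 3], load = 28
  Machine 3: jobs [16, 11], load = 27
Makespan = max load = 30

30


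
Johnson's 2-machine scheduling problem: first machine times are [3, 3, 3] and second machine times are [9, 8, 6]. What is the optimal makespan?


Apply Johnson's rule:
  Group 1 (a <= b): [(1, 3, 9), (2, 3, 8), (3, 3, 6)]
  Group 2 (a > b): []
Optimal job order: [1, 2, 3]
Schedule:
  Job 1: M1 done at 3, M2 done at 12
  Job 2: M1 done at 6, M2 done at 20
  Job 3: M1 done at 9, M2 done at 26
Makespan = 26

26


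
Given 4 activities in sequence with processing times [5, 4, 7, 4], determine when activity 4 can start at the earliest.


Activity 4 starts after activities 1 through 3 complete.
Predecessor durations: [5, 4, 7]
ES = 5 + 4 + 7 = 16

16


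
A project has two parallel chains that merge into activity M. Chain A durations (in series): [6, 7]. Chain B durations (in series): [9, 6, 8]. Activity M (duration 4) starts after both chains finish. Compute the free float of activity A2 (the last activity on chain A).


ES(A2) = sum of predecessors on chain A = 6
EF(A2) = ES + duration = 6 + 7 = 13
Successor of A2 is M. ES(M) = max(sum(A), sum(B)) = max(13, 23) = 23
Free float = ES(successor) - EF(current) = 23 - 13 = 10

10


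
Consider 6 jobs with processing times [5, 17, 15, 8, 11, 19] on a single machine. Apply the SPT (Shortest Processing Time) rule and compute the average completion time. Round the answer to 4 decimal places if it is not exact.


Sort jobs by processing time (SPT order): [5, 8, 11, 15, 17, 19]
Compute completion times sequentially:
  Job 1: processing = 5, completes at 5
  Job 2: processing = 8, completes at 13
  Job 3: processing = 11, completes at 24
  Job 4: processing = 15, completes at 39
  Job 5: processing = 17, completes at 56
  Job 6: processing = 19, completes at 75
Sum of completion times = 212
Average completion time = 212/6 = 35.3333

35.3333


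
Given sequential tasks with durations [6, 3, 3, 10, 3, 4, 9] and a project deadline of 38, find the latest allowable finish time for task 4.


LF(activity 4) = deadline - sum of successor durations
Successors: activities 5 through 7 with durations [3, 4, 9]
Sum of successor durations = 16
LF = 38 - 16 = 22

22


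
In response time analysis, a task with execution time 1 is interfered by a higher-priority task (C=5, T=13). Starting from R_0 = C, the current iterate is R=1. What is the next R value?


R_next = C + ceil(R_prev / T_hp) * C_hp
ceil(1 / 13) = ceil(0.0769) = 1
Interference = 1 * 5 = 5
R_next = 1 + 5 = 6

6


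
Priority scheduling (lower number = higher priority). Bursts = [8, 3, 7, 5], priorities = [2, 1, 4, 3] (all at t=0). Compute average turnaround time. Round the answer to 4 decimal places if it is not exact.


Sort by priority (ascending = highest first):
Order: [(1, 3), (2, 8), (3, 5), (4, 7)]
Completion times:
  Priority 1, burst=3, C=3
  Priority 2, burst=8, C=11
  Priority 3, burst=5, C=16
  Priority 4, burst=7, C=23
Average turnaround = 53/4 = 13.25

13.25


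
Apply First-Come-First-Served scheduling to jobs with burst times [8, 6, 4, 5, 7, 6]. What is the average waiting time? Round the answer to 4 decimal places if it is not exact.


FCFS order (as given): [8, 6, 4, 5, 7, 6]
Waiting times:
  Job 1: wait = 0
  Job 2: wait = 8
  Job 3: wait = 14
  Job 4: wait = 18
  Job 5: wait = 23
  Job 6: wait = 30
Sum of waiting times = 93
Average waiting time = 93/6 = 15.5

15.5


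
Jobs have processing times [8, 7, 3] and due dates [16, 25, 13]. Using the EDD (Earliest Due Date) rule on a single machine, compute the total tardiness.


Sort by due date (EDD order): [(3, 13), (8, 16), (7, 25)]
Compute completion times and tardiness:
  Job 1: p=3, d=13, C=3, tardiness=max(0,3-13)=0
  Job 2: p=8, d=16, C=11, tardiness=max(0,11-16)=0
  Job 3: p=7, d=25, C=18, tardiness=max(0,18-25)=0
Total tardiness = 0

0


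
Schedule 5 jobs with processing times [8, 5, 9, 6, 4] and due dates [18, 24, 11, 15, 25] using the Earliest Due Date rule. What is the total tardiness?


Sort by due date (EDD order): [(9, 11), (6, 15), (8, 18), (5, 24), (4, 25)]
Compute completion times and tardiness:
  Job 1: p=9, d=11, C=9, tardiness=max(0,9-11)=0
  Job 2: p=6, d=15, C=15, tardiness=max(0,15-15)=0
  Job 3: p=8, d=18, C=23, tardiness=max(0,23-18)=5
  Job 4: p=5, d=24, C=28, tardiness=max(0,28-24)=4
  Job 5: p=4, d=25, C=32, tardiness=max(0,32-25)=7
Total tardiness = 16

16


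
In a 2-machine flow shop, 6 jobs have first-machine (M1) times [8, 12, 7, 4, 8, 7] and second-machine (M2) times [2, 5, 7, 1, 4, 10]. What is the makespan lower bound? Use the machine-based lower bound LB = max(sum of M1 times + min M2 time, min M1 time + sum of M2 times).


LB1 = sum(M1 times) + min(M2 times) = 46 + 1 = 47
LB2 = min(M1 times) + sum(M2 times) = 4 + 29 = 33
Lower bound = max(LB1, LB2) = max(47, 33) = 47

47


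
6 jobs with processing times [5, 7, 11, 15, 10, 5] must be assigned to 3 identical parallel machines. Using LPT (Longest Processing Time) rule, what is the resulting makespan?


Sort jobs in decreasing order (LPT): [15, 11, 10, 7, 5, 5]
Assign each job to the least loaded machine:
  Machine 1: jobs [15, 5], load = 20
  Machine 2: jobs [11, 5], load = 16
  Machine 3: jobs [10, 7], load = 17
Makespan = max load = 20

20


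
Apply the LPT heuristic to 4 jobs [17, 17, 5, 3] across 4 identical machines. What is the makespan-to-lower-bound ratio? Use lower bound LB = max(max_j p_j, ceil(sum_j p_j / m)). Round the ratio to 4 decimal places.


LPT order: [17, 17, 5, 3]
Machine loads after assignment: [17, 17, 5, 3]
LPT makespan = 17
Lower bound = max(max_job, ceil(total/4)) = max(17, 11) = 17
Ratio = 17 / 17 = 1.0

1.0


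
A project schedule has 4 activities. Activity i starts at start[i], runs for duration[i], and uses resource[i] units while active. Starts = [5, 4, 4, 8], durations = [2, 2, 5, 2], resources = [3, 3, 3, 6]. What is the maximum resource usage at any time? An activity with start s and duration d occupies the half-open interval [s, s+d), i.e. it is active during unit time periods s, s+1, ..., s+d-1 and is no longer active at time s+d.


Each activity i is active on [start_i, start_i + duration_i).
Compute total resource usage per time slot:
  t=0: active resources = [], total = 0
  t=1: active resources = [], total = 0
  t=2: active resources = [], total = 0
  t=3: active resources = [], total = 0
  t=4: active resources = [3, 3], total = 6
  t=5: active resources = [3, 3, 3], total = 9
  t=6: active resources = [3, 3], total = 6
  t=7: active resources = [3], total = 3
  t=8: active resources = [3, 6], total = 9
  t=9: active resources = [6], total = 6
Peak resource demand = 9

9


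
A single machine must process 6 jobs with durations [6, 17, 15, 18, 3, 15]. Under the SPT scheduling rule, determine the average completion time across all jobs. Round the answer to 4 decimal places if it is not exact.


Sort jobs by processing time (SPT order): [3, 6, 15, 15, 17, 18]
Compute completion times sequentially:
  Job 1: processing = 3, completes at 3
  Job 2: processing = 6, completes at 9
  Job 3: processing = 15, completes at 24
  Job 4: processing = 15, completes at 39
  Job 5: processing = 17, completes at 56
  Job 6: processing = 18, completes at 74
Sum of completion times = 205
Average completion time = 205/6 = 34.1667

34.1667


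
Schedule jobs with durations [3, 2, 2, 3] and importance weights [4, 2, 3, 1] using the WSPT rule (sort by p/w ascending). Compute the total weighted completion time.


Compute p/w ratios and sort ascending (WSPT): [(2, 3), (3, 4), (2, 2), (3, 1)]
Compute weighted completion times:
  Job (p=2,w=3): C=2, w*C=3*2=6
  Job (p=3,w=4): C=5, w*C=4*5=20
  Job (p=2,w=2): C=7, w*C=2*7=14
  Job (p=3,w=1): C=10, w*C=1*10=10
Total weighted completion time = 50

50


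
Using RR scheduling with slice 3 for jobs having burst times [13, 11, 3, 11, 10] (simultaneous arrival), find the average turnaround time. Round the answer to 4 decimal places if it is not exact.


Time quantum = 3
Execution trace:
  J1 runs 3 units, time = 3
  J2 runs 3 units, time = 6
  J3 runs 3 units, time = 9
  J4 runs 3 units, time = 12
  J5 runs 3 units, time = 15
  J1 runs 3 units, time = 18
  J2 runs 3 units, time = 21
  J4 runs 3 units, time = 24
  J5 runs 3 units, time = 27
  J1 runs 3 units, time = 30
  J2 runs 3 units, time = 33
  J4 runs 3 units, time = 36
  J5 runs 3 units, time = 39
  J1 runs 3 units, time = 42
  J2 runs 2 units, time = 44
  J4 runs 2 units, time = 46
  J5 runs 1 units, time = 47
  J1 runs 1 units, time = 48
Finish times: [48, 44, 9, 46, 47]
Average turnaround = 194/5 = 38.8

38.8


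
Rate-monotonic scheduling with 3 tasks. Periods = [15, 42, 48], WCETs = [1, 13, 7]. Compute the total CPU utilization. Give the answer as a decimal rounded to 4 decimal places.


Compute individual utilizations (exact fractions):
  Task 1: C/T = 1/15 (approx. 0.0667)
  Task 2: C/T = 13/42 (approx. 0.3095)
  Task 3: C/T = 7/48 (approx. 0.1458)
Total utilization U = 1/15 + 13/42 + 7/48 = 877/1680
Rounded to 4 decimal places: U = 0.5220
RM (Liu & Layland) bound for 3 tasks = 0.779763; compare with U = 877/1680 (approx. 0.522024)
U <= bound, so schedulable by RM sufficient condition.

0.5220


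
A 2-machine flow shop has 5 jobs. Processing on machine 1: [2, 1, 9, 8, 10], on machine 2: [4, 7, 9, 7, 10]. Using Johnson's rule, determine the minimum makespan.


Apply Johnson's rule:
  Group 1 (a <= b): [(2, 1, 7), (1, 2, 4), (3, 9, 9), (5, 10, 10)]
  Group 2 (a > b): [(4, 8, 7)]
Optimal job order: [2, 1, 3, 5, 4]
Schedule:
  Job 2: M1 done at 1, M2 done at 8
  Job 1: M1 done at 3, M2 done at 12
  Job 3: M1 done at 12, M2 done at 21
  Job 5: M1 done at 22, M2 done at 32
  Job 4: M1 done at 30, M2 done at 39
Makespan = 39

39


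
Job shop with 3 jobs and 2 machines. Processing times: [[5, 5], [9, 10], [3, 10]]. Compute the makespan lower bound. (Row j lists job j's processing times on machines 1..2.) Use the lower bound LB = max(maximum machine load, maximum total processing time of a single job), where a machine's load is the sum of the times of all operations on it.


Machine loads:
  Machine 1: 5 + 9 + 3 = 17
  Machine 2: 5 + 10 + 10 = 25
Max machine load = 25
Job totals:
  Job 1: 10
  Job 2: 19
  Job 3: 13
Max job total = 19
Lower bound = max(25, 19) = 25

25


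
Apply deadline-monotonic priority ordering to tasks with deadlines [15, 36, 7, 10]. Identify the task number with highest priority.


Sort tasks by relative deadline (ascending):
  Task 3: deadline = 7
  Task 4: deadline = 10
  Task 1: deadline = 15
  Task 2: deadline = 36
Priority order (highest first): [3, 4, 1, 2]
Highest priority task = 3

3


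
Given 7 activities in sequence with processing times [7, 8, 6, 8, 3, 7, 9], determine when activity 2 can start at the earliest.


Activity 2 starts after activities 1 through 1 complete.
Predecessor durations: [7]
ES = 7 = 7

7


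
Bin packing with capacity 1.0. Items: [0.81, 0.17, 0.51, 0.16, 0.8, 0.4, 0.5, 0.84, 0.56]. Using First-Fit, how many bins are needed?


Place items sequentially using First-Fit:
  Item 0.81 -> new Bin 1
  Item 0.17 -> Bin 1 (now 0.98)
  Item 0.51 -> new Bin 2
  Item 0.16 -> Bin 2 (now 0.67)
  Item 0.8 -> new Bin 3
  Item 0.4 -> new Bin 4
  Item 0.5 -> Bin 4 (now 0.9)
  Item 0.84 -> new Bin 5
  Item 0.56 -> new Bin 6
Total bins used = 6

6


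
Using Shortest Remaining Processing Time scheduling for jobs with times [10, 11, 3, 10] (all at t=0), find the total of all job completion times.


Since all jobs arrive at t=0, SRPT equals SPT ordering.
SPT order: [3, 10, 10, 11]
Completion times:
  Job 1: p=3, C=3
  Job 2: p=10, C=13
  Job 3: p=10, C=23
  Job 4: p=11, C=34
Total completion time = 3 + 13 + 23 + 34 = 73

73


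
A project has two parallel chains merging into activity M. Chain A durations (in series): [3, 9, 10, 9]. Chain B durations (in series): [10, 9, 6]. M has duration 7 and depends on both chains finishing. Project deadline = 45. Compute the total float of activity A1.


Forward pass: ES(A1) = sum of predecessors on chain A = 0
EF = ES + duration = 0 + 3 = 3
Backward pass: LF(M) = deadline = 45; LS(M) = 45 - 7 = 38
LF(A1) = LS(M) - sum(successors on chain A) = 38 - 28 = 10
LS = LF - duration = 10 - 3 = 7
Total float = LS - ES = 7 - 0 = 7

7


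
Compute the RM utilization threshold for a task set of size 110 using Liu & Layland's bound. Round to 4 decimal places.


Compute 2^(1/110) = 1.0063212332
Subtract 1: 1.0063212332 - 1 = 0.0063212332
Multiply by n: 110 * 0.0063212332 = 0.6953356520
Round to 4 dp: 0.6953

0.6953


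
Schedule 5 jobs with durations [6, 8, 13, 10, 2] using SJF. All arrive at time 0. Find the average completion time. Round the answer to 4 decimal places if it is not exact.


SJF order (ascending): [2, 6, 8, 10, 13]
Completion times:
  Job 1: burst=2, C=2
  Job 2: burst=6, C=8
  Job 3: burst=8, C=16
  Job 4: burst=10, C=26
  Job 5: burst=13, C=39
Average completion = 91/5 = 18.2

18.2


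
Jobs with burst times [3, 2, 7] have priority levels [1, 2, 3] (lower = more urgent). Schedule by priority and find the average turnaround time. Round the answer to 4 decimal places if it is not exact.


Sort by priority (ascending = highest first):
Order: [(1, 3), (2, 2), (3, 7)]
Completion times:
  Priority 1, burst=3, C=3
  Priority 2, burst=2, C=5
  Priority 3, burst=7, C=12
Average turnaround = 20/3 = 6.6667

6.6667


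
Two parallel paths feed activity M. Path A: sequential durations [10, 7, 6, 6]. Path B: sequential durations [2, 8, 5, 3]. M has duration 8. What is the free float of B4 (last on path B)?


ES(B4) = sum of predecessors on chain B = 15
EF(B4) = ES + duration = 15 + 3 = 18
Successor of B4 is M. ES(M) = max(sum(A), sum(B)) = max(29, 18) = 29
Free float = ES(successor) - EF(current) = 29 - 18 = 11

11


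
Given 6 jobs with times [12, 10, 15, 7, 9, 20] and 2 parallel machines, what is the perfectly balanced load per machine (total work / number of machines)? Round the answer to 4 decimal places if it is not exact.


Total processing time = 12 + 10 + 15 + 7 + 9 + 20 = 73
Number of machines = 2
Ideal balanced load = 73 / 2 = 36.5

36.5


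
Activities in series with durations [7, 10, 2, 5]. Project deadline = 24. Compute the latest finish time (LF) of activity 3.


LF(activity 3) = deadline - sum of successor durations
Successors: activities 4 through 4 with durations [5]
Sum of successor durations = 5
LF = 24 - 5 = 19

19


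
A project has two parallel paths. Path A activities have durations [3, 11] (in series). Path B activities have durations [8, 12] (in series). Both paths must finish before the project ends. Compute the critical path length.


Path A total = 3 + 11 = 14
Path B total = 8 + 12 = 20
Critical path = longest path = max(14, 20) = 20

20


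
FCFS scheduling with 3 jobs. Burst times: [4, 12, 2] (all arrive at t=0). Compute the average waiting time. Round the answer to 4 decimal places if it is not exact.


FCFS order (as given): [4, 12, 2]
Waiting times:
  Job 1: wait = 0
  Job 2: wait = 4
  Job 3: wait = 16
Sum of waiting times = 20
Average waiting time = 20/3 = 6.6667

6.6667


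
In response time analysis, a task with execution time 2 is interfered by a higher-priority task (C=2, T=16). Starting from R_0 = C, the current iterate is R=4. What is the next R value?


R_next = C + ceil(R_prev / T_hp) * C_hp
ceil(4 / 16) = ceil(0.25) = 1
Interference = 1 * 2 = 2
R_next = 2 + 2 = 4
R_next = R_prev, so the iteration has converged (response time = 4).

4


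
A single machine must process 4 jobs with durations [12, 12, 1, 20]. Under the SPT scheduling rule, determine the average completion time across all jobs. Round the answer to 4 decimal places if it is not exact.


Sort jobs by processing time (SPT order): [1, 12, 12, 20]
Compute completion times sequentially:
  Job 1: processing = 1, completes at 1
  Job 2: processing = 12, completes at 13
  Job 3: processing = 12, completes at 25
  Job 4: processing = 20, completes at 45
Sum of completion times = 84
Average completion time = 84/4 = 21.0

21.0


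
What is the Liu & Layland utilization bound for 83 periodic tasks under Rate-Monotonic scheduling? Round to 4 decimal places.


Compute 2^(1/83) = 1.0083861392
Subtract 1: 1.0083861392 - 1 = 0.0083861392
Multiply by n: 83 * 0.0083861392 = 0.6960495536
Round to 4 dp: 0.6960

0.6960


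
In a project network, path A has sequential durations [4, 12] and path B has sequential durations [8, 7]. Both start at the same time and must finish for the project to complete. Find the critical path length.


Path A total = 4 + 12 = 16
Path B total = 8 + 7 = 15
Critical path = longest path = max(16, 15) = 16

16


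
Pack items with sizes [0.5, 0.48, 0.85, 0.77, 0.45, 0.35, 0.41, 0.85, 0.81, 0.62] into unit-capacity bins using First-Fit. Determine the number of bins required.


Place items sequentially using First-Fit:
  Item 0.5 -> new Bin 1
  Item 0.48 -> Bin 1 (now 0.98)
  Item 0.85 -> new Bin 2
  Item 0.77 -> new Bin 3
  Item 0.45 -> new Bin 4
  Item 0.35 -> Bin 4 (now 0.8)
  Item 0.41 -> new Bin 5
  Item 0.85 -> new Bin 6
  Item 0.81 -> new Bin 7
  Item 0.62 -> new Bin 8
Total bins used = 8

8


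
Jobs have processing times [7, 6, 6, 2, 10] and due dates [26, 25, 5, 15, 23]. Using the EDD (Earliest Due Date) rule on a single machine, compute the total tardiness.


Sort by due date (EDD order): [(6, 5), (2, 15), (10, 23), (6, 25), (7, 26)]
Compute completion times and tardiness:
  Job 1: p=6, d=5, C=6, tardiness=max(0,6-5)=1
  Job 2: p=2, d=15, C=8, tardiness=max(0,8-15)=0
  Job 3: p=10, d=23, C=18, tardiness=max(0,18-23)=0
  Job 4: p=6, d=25, C=24, tardiness=max(0,24-25)=0
  Job 5: p=7, d=26, C=31, tardiness=max(0,31-26)=5
Total tardiness = 6

6


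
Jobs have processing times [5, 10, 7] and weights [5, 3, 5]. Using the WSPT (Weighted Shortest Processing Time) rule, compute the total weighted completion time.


Compute p/w ratios and sort ascending (WSPT): [(5, 5), (7, 5), (10, 3)]
Compute weighted completion times:
  Job (p=5,w=5): C=5, w*C=5*5=25
  Job (p=7,w=5): C=12, w*C=5*12=60
  Job (p=10,w=3): C=22, w*C=3*22=66
Total weighted completion time = 151

151


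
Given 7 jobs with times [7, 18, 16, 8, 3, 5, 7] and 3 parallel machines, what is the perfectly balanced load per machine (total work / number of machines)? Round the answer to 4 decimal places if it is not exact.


Total processing time = 7 + 18 + 16 + 8 + 3 + 5 + 7 = 64
Number of machines = 3
Ideal balanced load = 64 / 3 = 21.3333

21.3333


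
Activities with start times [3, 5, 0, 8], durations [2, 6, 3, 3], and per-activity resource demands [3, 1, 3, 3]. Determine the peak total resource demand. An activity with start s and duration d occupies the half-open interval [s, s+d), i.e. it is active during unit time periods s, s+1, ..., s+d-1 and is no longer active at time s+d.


Each activity i is active on [start_i, start_i + duration_i).
Compute total resource usage per time slot:
  t=0: active resources = [3], total = 3
  t=1: active resources = [3], total = 3
  t=2: active resources = [3], total = 3
  t=3: active resources = [3], total = 3
  t=4: active resources = [3], total = 3
  t=5: active resources = [1], total = 1
  t=6: active resources = [1], total = 1
  t=7: active resources = [1], total = 1
  t=8: active resources = [1, 3], total = 4
  t=9: active resources = [1, 3], total = 4
  t=10: active resources = [1, 3], total = 4
Peak resource demand = 4

4


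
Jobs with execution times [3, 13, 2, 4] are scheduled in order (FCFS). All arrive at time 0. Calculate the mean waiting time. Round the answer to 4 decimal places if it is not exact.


FCFS order (as given): [3, 13, 2, 4]
Waiting times:
  Job 1: wait = 0
  Job 2: wait = 3
  Job 3: wait = 16
  Job 4: wait = 18
Sum of waiting times = 37
Average waiting time = 37/4 = 9.25

9.25


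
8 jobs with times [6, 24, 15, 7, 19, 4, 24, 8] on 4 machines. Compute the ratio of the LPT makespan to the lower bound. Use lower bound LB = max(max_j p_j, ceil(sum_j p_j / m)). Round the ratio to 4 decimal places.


LPT order: [24, 24, 19, 15, 8, 7, 6, 4]
Machine loads after assignment: [28, 24, 26, 29]
LPT makespan = 29
Lower bound = max(max_job, ceil(total/4)) = max(24, 27) = 27
Ratio = 29 / 27 = 1.0741

1.0741


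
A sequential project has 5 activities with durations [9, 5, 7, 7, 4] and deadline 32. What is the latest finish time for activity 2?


LF(activity 2) = deadline - sum of successor durations
Successors: activities 3 through 5 with durations [7, 7, 4]
Sum of successor durations = 18
LF = 32 - 18 = 14

14


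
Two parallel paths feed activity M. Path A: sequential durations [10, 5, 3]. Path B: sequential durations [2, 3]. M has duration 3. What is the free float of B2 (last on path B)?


ES(B2) = sum of predecessors on chain B = 2
EF(B2) = ES + duration = 2 + 3 = 5
Successor of B2 is M. ES(M) = max(sum(A), sum(B)) = max(18, 5) = 18
Free float = ES(successor) - EF(current) = 18 - 5 = 13

13


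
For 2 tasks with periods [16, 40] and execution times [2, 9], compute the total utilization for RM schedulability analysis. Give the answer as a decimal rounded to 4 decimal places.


Compute individual utilizations (exact fractions):
  Task 1: C/T = 2/16 = 1/8 (approx. 0.125)
  Task 2: C/T = 9/40 (approx. 0.225)
Total utilization U = 1/8 + 9/40 = 7/20
Rounded to 4 decimal places: U = 0.3500
RM (Liu & Layland) bound for 2 tasks = 0.828427; compare with U = 7/20 (approx. 0.350000)
U <= bound, so schedulable by RM sufficient condition.

0.3500


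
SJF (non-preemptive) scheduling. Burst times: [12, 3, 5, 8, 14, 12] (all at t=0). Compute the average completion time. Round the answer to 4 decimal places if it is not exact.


SJF order (ascending): [3, 5, 8, 12, 12, 14]
Completion times:
  Job 1: burst=3, C=3
  Job 2: burst=5, C=8
  Job 3: burst=8, C=16
  Job 4: burst=12, C=28
  Job 5: burst=12, C=40
  Job 6: burst=14, C=54
Average completion = 149/6 = 24.8333

24.8333


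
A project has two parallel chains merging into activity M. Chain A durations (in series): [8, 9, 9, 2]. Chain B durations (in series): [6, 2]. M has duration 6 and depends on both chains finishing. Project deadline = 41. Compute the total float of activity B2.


Forward pass: ES(B2) = sum of predecessors on chain B = 6
EF = ES + duration = 6 + 2 = 8
Backward pass: LF(M) = deadline = 41; LS(M) = 41 - 6 = 35
LF(B2) = LS(M) - sum(successors on chain B) = 35 - 0 = 35
LS = LF - duration = 35 - 2 = 33
Total float = LS - ES = 33 - 6 = 27

27


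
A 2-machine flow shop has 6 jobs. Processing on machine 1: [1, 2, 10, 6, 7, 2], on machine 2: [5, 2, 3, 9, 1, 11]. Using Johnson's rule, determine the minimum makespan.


Apply Johnson's rule:
  Group 1 (a <= b): [(1, 1, 5), (2, 2, 2), (6, 2, 11), (4, 6, 9)]
  Group 2 (a > b): [(3, 10, 3), (5, 7, 1)]
Optimal job order: [1, 2, 6, 4, 3, 5]
Schedule:
  Job 1: M1 done at 1, M2 done at 6
  Job 2: M1 done at 3, M2 done at 8
  Job 6: M1 done at 5, M2 done at 19
  Job 4: M1 done at 11, M2 done at 28
  Job 3: M1 done at 21, M2 done at 31
  Job 5: M1 done at 28, M2 done at 32
Makespan = 32

32


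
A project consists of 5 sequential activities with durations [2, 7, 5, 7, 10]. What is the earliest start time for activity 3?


Activity 3 starts after activities 1 through 2 complete.
Predecessor durations: [2, 7]
ES = 2 + 7 = 9

9


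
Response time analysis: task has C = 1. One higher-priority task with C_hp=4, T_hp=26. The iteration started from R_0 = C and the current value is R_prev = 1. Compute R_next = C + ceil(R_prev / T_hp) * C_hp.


R_next = C + ceil(R_prev / T_hp) * C_hp
ceil(1 / 26) = ceil(0.0385) = 1
Interference = 1 * 4 = 4
R_next = 1 + 4 = 5

5


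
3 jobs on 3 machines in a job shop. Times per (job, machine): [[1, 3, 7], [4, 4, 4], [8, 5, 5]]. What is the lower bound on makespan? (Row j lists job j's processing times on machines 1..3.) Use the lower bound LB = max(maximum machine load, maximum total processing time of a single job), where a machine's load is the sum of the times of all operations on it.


Machine loads:
  Machine 1: 1 + 4 + 8 = 13
  Machine 2: 3 + 4 + 5 = 12
  Machine 3: 7 + 4 + 5 = 16
Max machine load = 16
Job totals:
  Job 1: 11
  Job 2: 12
  Job 3: 18
Max job total = 18
Lower bound = max(16, 18) = 18

18


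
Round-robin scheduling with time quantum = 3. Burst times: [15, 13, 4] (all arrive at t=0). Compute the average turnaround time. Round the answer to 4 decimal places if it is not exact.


Time quantum = 3
Execution trace:
  J1 runs 3 units, time = 3
  J2 runs 3 units, time = 6
  J3 runs 3 units, time = 9
  J1 runs 3 units, time = 12
  J2 runs 3 units, time = 15
  J3 runs 1 units, time = 16
  J1 runs 3 units, time = 19
  J2 runs 3 units, time = 22
  J1 runs 3 units, time = 25
  J2 runs 3 units, time = 28
  J1 runs 3 units, time = 31
  J2 runs 1 units, time = 32
Finish times: [31, 32, 16]
Average turnaround = 79/3 = 26.3333

26.3333


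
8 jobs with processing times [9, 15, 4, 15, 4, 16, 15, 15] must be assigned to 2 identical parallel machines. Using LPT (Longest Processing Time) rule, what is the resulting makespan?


Sort jobs in decreasing order (LPT): [16, 15, 15, 15, 15, 9, 4, 4]
Assign each job to the least loaded machine:
  Machine 1: jobs [16, 15, 9, 4, 4], load = 48
  Machine 2: jobs [15, 15, 15], load = 45
Makespan = max load = 48

48


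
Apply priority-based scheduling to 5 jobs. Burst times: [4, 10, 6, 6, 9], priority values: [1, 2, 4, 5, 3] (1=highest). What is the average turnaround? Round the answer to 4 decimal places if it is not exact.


Sort by priority (ascending = highest first):
Order: [(1, 4), (2, 10), (3, 9), (4, 6), (5, 6)]
Completion times:
  Priority 1, burst=4, C=4
  Priority 2, burst=10, C=14
  Priority 3, burst=9, C=23
  Priority 4, burst=6, C=29
  Priority 5, burst=6, C=35
Average turnaround = 105/5 = 21.0

21.0


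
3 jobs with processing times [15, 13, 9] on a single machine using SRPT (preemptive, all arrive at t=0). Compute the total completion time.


Since all jobs arrive at t=0, SRPT equals SPT ordering.
SPT order: [9, 13, 15]
Completion times:
  Job 1: p=9, C=9
  Job 2: p=13, C=22
  Job 3: p=15, C=37
Total completion time = 9 + 22 + 37 = 68

68


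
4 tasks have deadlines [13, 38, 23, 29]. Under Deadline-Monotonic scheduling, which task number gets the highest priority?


Sort tasks by relative deadline (ascending):
  Task 1: deadline = 13
  Task 3: deadline = 23
  Task 4: deadline = 29
  Task 2: deadline = 38
Priority order (highest first): [1, 3, 4, 2]
Highest priority task = 1

1


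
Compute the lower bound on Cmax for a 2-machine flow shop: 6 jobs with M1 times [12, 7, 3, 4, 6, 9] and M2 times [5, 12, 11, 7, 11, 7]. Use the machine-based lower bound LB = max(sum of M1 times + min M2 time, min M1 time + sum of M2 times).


LB1 = sum(M1 times) + min(M2 times) = 41 + 5 = 46
LB2 = min(M1 times) + sum(M2 times) = 3 + 53 = 56
Lower bound = max(LB1, LB2) = max(46, 56) = 56

56


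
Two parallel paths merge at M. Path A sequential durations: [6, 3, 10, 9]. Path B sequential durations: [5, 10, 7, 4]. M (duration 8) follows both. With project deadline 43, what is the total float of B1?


Forward pass: ES(B1) = sum of predecessors on chain B = 0
EF = ES + duration = 0 + 5 = 5
Backward pass: LF(M) = deadline = 43; LS(M) = 43 - 8 = 35
LF(B1) = LS(M) - sum(successors on chain B) = 35 - 21 = 14
LS = LF - duration = 14 - 5 = 9
Total float = LS - ES = 9 - 0 = 9

9


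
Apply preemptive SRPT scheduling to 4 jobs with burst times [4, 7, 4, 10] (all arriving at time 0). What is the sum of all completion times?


Since all jobs arrive at t=0, SRPT equals SPT ordering.
SPT order: [4, 4, 7, 10]
Completion times:
  Job 1: p=4, C=4
  Job 2: p=4, C=8
  Job 3: p=7, C=15
  Job 4: p=10, C=25
Total completion time = 4 + 8 + 15 + 25 = 52

52


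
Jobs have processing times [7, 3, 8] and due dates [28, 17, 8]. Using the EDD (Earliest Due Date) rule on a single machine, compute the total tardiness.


Sort by due date (EDD order): [(8, 8), (3, 17), (7, 28)]
Compute completion times and tardiness:
  Job 1: p=8, d=8, C=8, tardiness=max(0,8-8)=0
  Job 2: p=3, d=17, C=11, tardiness=max(0,11-17)=0
  Job 3: p=7, d=28, C=18, tardiness=max(0,18-28)=0
Total tardiness = 0

0


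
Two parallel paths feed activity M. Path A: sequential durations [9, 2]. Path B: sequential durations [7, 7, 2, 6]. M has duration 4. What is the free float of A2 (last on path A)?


ES(A2) = sum of predecessors on chain A = 9
EF(A2) = ES + duration = 9 + 2 = 11
Successor of A2 is M. ES(M) = max(sum(A), sum(B)) = max(11, 22) = 22
Free float = ES(successor) - EF(current) = 22 - 11 = 11

11


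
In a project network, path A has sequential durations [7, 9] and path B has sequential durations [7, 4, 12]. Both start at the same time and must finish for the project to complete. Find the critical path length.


Path A total = 7 + 9 = 16
Path B total = 7 + 4 + 12 = 23
Critical path = longest path = max(16, 23) = 23

23


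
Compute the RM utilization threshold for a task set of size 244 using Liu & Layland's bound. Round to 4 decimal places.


Compute 2^(1/244) = 1.0028448059
Subtract 1: 1.0028448059 - 1 = 0.0028448059
Multiply by n: 244 * 0.0028448059 = 0.6941326396
Round to 4 dp: 0.6941

0.6941


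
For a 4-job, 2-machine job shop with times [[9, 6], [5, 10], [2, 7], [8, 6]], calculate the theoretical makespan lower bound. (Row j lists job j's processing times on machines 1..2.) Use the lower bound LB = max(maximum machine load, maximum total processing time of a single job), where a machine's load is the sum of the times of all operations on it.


Machine loads:
  Machine 1: 9 + 5 + 2 + 8 = 24
  Machine 2: 6 + 10 + 7 + 6 = 29
Max machine load = 29
Job totals:
  Job 1: 15
  Job 2: 15
  Job 3: 9
  Job 4: 14
Max job total = 15
Lower bound = max(29, 15) = 29

29


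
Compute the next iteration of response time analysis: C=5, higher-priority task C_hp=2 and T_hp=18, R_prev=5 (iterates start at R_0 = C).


R_next = C + ceil(R_prev / T_hp) * C_hp
ceil(5 / 18) = ceil(0.2778) = 1
Interference = 1 * 2 = 2
R_next = 5 + 2 = 7

7


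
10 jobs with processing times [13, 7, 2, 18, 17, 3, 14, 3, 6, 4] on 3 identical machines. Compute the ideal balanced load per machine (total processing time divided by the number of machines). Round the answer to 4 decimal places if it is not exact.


Total processing time = 13 + 7 + 2 + 18 + 17 + 3 + 14 + 3 + 6 + 4 = 87
Number of machines = 3
Ideal balanced load = 87 / 3 = 29.0

29.0


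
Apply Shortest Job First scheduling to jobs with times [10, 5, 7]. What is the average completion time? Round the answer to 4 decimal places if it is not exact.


SJF order (ascending): [5, 7, 10]
Completion times:
  Job 1: burst=5, C=5
  Job 2: burst=7, C=12
  Job 3: burst=10, C=22
Average completion = 39/3 = 13.0

13.0


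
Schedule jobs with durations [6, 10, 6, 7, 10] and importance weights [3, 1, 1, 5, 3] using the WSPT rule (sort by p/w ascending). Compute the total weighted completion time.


Compute p/w ratios and sort ascending (WSPT): [(7, 5), (6, 3), (10, 3), (6, 1), (10, 1)]
Compute weighted completion times:
  Job (p=7,w=5): C=7, w*C=5*7=35
  Job (p=6,w=3): C=13, w*C=3*13=39
  Job (p=10,w=3): C=23, w*C=3*23=69
  Job (p=6,w=1): C=29, w*C=1*29=29
  Job (p=10,w=1): C=39, w*C=1*39=39
Total weighted completion time = 211

211


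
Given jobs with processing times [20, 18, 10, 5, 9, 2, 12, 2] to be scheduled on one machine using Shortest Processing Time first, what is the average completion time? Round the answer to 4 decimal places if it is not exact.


Sort jobs by processing time (SPT order): [2, 2, 5, 9, 10, 12, 18, 20]
Compute completion times sequentially:
  Job 1: processing = 2, completes at 2
  Job 2: processing = 2, completes at 4
  Job 3: processing = 5, completes at 9
  Job 4: processing = 9, completes at 18
  Job 5: processing = 10, completes at 28
  Job 6: processing = 12, completes at 40
  Job 7: processing = 18, completes at 58
  Job 8: processing = 20, completes at 78
Sum of completion times = 237
Average completion time = 237/8 = 29.625

29.625
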